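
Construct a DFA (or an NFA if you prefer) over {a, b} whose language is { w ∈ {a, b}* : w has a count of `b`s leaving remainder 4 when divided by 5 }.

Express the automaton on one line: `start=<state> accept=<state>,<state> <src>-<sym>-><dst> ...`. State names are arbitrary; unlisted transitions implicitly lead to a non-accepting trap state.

start=q0 accept=q4 q0-a->q0 q0-b->q1 q1-a->q1 q1-b->q2 q2-a->q2 q2-b->q3 q3-a->q3 q3-b->q4 q4-a->q4 q4-b->q0

The only thing that matters is how many `b`s have appeared, reduced mod 5. Use one state per residue: q0 for 0, …, q4 for 4. Reading `b` moves to the next residue; anything else stays put. q4 is accepting.
With 5 states:
        a   b  
>  q0   q0  q1 
   q1   q1  q2 
   q2   q2  q3 
   q3   q3  q4 
 * q4   q4  q0 
(> = start, * = accepting)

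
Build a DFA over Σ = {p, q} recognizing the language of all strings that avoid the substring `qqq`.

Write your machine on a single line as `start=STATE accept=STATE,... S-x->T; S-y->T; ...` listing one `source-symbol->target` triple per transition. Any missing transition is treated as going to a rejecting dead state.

Track partial matches of the forbidden pattern `qqq`. State D is a dead state reached once `qqq` has occurred; every other state accepts. A means no part of `qqq` is currently matched.
4 states suffice.
       p  q 
>* A   A  B 
 * B   A  C 
 * C   A  D 
   D   D  D 
(> = start, * = accepting)

start=A; accept=A,B,C; A-p->A; A-q->B; B-p->A; B-q->C; C-p->A; C-q->D; D-p->D; D-q->D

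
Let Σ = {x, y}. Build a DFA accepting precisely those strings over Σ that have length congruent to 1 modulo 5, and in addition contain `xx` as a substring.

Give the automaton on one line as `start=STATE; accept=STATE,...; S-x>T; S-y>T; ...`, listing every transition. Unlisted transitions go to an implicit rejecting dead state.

start=A; accept=O; A-x>B; A-y>C; B-x>D; B-y>E; C-x>F; C-y>E; D-x>G; D-y>G; E-x>H; E-y>I; F-x>G; F-y>I; G-x>J; G-y>J; H-x>J; H-y>K; I-x>L; I-y>K; J-x>M; J-y>M; K-x>N; K-y>A; L-x>M; L-y>A; M-x>O; M-y>O; N-x>O; N-y>C; O-x>D; O-y>D

Run two small machines in parallel and take their product. The first has 5 states tracking the input length modulo 5; the second has 3 states tracking whether and how much of `xx` has been seen. A product state is a pair (one from each), accepting exactly when both do.
A 15-state machine:
       x  y 
>  A   B  C 
   B   D  E 
   C   F  E 
   D   G  G 
   E   H  I 
   F   G  I 
   G   J  J 
   H   J  K 
   I   L  K 
   J   M  M 
   K   N  A 
   L   M  A 
   M   O  O 
   N   O  C 
 * O   D  D 
(> = start, * = accepting)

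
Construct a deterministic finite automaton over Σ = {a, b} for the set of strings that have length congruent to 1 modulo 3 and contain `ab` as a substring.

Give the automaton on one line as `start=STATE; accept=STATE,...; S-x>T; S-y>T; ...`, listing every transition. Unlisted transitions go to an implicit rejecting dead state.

Run two small machines in parallel and take their product. The first has 3 states tracking the input length modulo 3; the second has 3 states tracking whether and how much of `ab` has been seen. A product state is a pair (one from each), accepting exactly when both do.
With 9 states:
        a   b  
>  q0   q1  q2 
   q1   q3  q4 
   q2   q3  q5 
   q3   q6  q7 
   q4   q7  q7 
   q5   q6  q0 
   q6   q1  q8 
   q7   q8  q8 
 * q8   q4  q4 
(> = start, * = accepting)

start=q0; accept=q8; q0-a>q1; q0-b>q2; q1-a>q3; q1-b>q4; q2-a>q3; q2-b>q5; q3-a>q6; q3-b>q7; q4-a>q7; q4-b>q7; q5-a>q6; q5-b>q0; q6-a>q1; q6-b>q8; q7-a>q8; q7-b>q8; q8-a>q4; q8-b>q4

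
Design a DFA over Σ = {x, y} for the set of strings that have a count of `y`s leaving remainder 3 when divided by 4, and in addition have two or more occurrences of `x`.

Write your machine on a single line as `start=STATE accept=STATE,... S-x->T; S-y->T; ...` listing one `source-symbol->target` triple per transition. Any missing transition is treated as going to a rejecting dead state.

start=q0; accept=q11; q0-x->q1; q0-y->q2; q1-x->q3; q1-y->q4; q2-x->q4; q2-y->q5; q3-x->q3; q3-y->q6; q4-x->q6; q4-y->q7; q5-x->q7; q5-y->q8; q6-x->q6; q6-y->q9; q7-x->q9; q7-y->q10; q8-x->q10; q8-y->q0; q9-x->q9; q9-y->q11; q10-x->q11; q10-y->q1; q11-x->q11; q11-y->q3

Run two small machines in parallel and take their product. The first has 4 states tracking the count of `y`s modulo 4; the second has 4 states tracking the count of `x`s, saturating at 3. A product state is a pair (one from each), accepting exactly when both do. Minimizing collapses redundant product states.
          x    y  
>  q0     q1   q2 
   q1     q3   q4 
   q2     q4   q5 
   q3     q3   q6 
   q4     q6   q7 
   q5     q7   q8 
   q6     q6   q9 
   q7     q9  q10 
   q8    q10   q0 
   q9     q9  q11 
   q10   q11   q1 
 * q11   q11   q3 
(> = start, * = accepting)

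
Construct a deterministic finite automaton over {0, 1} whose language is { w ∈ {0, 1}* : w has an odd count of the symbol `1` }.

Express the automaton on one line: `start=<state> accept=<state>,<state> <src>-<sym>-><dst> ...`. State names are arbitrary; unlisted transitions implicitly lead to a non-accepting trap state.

start=S0 accept=S1 S0-0->S0 S0-1->S1 S1-0->S1 S1-1->S0

The only thing that matters is how many `1`s have appeared, reduced mod 2. Use one state per residue: S0 for 0, …, S1 for 1. Reading `1` moves to the next residue; anything else stays put. S1 is accepting.
2 states suffice.
        0   1  
>  S0   S0  S1 
 * S1   S1  S0 
(> = start, * = accepting)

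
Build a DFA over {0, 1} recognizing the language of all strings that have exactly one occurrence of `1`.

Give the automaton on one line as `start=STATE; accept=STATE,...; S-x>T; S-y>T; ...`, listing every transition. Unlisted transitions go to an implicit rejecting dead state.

start=q0; accept=q1; q0-0>q0; q0-1>q1; q1-0>q1; q1-1>q2; q2-0>q2; q2-1>q2

Only the number of `1`s matters, and only up to 2. Make a chain q0 → q1 → q2 advanced by each `1` (with q2 absorbing); every other symbol self-loops. The accepting set is {q1}.
        0   1  
>  q0   q0  q1 
 * q1   q1  q2 
   q2   q2  q2 
(> = start, * = accepting)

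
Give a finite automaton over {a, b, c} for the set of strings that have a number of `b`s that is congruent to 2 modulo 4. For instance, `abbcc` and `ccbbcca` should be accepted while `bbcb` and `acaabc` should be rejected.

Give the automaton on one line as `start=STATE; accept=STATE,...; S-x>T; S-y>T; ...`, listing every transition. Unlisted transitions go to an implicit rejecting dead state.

start=q0; accept=q2; q0-a>q0; q0-b>q1; q0-c>q0; q1-a>q1; q1-b>q2; q1-c>q1; q2-a>q2; q2-b>q3; q2-c>q2; q3-a>q3; q3-b>q0; q3-c>q3

The only thing that matters is how many `b`s have appeared, reduced mod 4. Use one state per residue: q0 for 0, …, q3 for 3. Reading `b` moves to the next residue; anything else stays put. q2 is accepting.
4 states suffice.
        a   b   c  
>  q0   q0  q1  q0 
   q1   q1  q2  q1 
 * q2   q2  q3  q2 
   q3   q3  q0  q3 
(> = start, * = accepting)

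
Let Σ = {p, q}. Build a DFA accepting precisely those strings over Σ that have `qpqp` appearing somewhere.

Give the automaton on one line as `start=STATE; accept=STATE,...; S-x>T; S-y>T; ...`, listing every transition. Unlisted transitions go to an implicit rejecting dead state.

start=S0; accept=S4; S0-p>S0; S0-q>S1; S1-p>S2; S1-q>S1; S2-p>S0; S2-q>S3; S3-p>S4; S3-q>S1; S4-p>S4; S4-q>S4

Track how much of `qpqp` has been matched so far: state S0 is no progress, S4 is the absorbing accept state reached once `qpqp` has occurred. Intermediate states record partial matches; on a mismatch, fall back to the longest reusable overlap.
With 5 states:
        p   q  
>  S0   S0  S1 
   S1   S2  S1 
   S2   S0  S3 
   S3   S4  S1 
 * S4   S4  S4 
(> = start, * = accepting)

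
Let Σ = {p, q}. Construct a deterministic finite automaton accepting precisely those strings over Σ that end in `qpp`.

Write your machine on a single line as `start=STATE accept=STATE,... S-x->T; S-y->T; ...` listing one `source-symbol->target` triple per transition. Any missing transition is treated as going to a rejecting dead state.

start=S0; accept=S3; S0-p->S0; S0-q->S1; S1-p->S2; S1-q->S1; S2-p->S3; S2-q->S1; S3-p->S0; S3-q->S1

Remember how much of `qpp` the current input suffix matches. State S0 means no match yet; S1 means the last symbol is `q`; S2 means the last 2 symbols are `qp`; S3 means the last 3 symbols are `qpp`. Only S3 accepts. On a mismatch, fall back to the longest proper suffix that is still a prefix of `qpp`.
With 4 states:
        p   q  
>  S0   S0  S1 
   S1   S2  S1 
   S2   S3  S1 
 * S3   S0  S1 
(> = start, * = accepting)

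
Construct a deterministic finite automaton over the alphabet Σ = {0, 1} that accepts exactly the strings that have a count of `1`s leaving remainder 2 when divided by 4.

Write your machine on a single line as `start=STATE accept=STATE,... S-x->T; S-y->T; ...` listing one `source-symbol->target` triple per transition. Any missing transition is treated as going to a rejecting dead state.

start=q0; accept=q2; q0-0->q0; q0-1->q1; q1-0->q1; q1-1->q2; q2-0->q2; q2-1->q3; q3-0->q3; q3-1->q0

Keep the running count of `1`s modulo 4: each `1` advances along the cycle q0 → q1 → q2 → q3 → q0 while other symbols loop. Accept at q2.
A 4-state machine:
        0   1  
>  q0   q0  q1 
   q1   q1  q2 
 * q2   q2  q3 
   q3   q3  q0 
(> = start, * = accepting)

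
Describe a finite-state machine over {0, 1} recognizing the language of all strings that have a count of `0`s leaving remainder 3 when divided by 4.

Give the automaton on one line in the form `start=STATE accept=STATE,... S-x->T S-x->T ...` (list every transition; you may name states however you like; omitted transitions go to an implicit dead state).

Keep the running count of `0`s modulo 4: each `0` advances along the cycle A → B → C → D → A while other symbols loop. Accept at D.
A 4-state machine:
       0  1 
>  A   B  A 
   B   C  B 
   C   D  C 
 * D   A  D 
(> = start, * = accepting)

start=A accept=D A-0->B A-1->A B-0->C B-1->B C-0->D C-1->C D-0->A D-1->D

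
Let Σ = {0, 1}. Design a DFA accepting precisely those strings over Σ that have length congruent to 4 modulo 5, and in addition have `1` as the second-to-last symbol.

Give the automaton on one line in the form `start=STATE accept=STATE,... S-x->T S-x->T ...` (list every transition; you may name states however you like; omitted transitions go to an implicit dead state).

Run two small machines in parallel and take their product. The first has 5 states tracking the input length modulo 5; the second has 7 states tracking the last 2 symbols read. A product state is a pair (one from each), accepting exactly when both do. Minimizing collapses redundant product states.
A 7-state machine:
       0  1 
>  A   B  B 
   B   C  C 
   C   D  E 
   D   F  F 
   E   G  G 
   F   A  A 
 * G   A  A 
(> = start, * = accepting)

start=A accept=G A-0->B A-1->B B-0->C B-1->C C-0->D C-1->E D-0->F D-1->F E-0->G E-1->G F-0->A F-1->A G-0->A G-1->A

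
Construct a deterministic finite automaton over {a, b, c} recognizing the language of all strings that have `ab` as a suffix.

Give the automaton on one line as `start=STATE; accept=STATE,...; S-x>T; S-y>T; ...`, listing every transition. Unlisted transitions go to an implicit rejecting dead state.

start=q0; accept=q2; q0-a>q1; q0-b>q0; q0-c>q0; q1-a>q1; q1-b>q2; q1-c>q0; q2-a>q1; q2-b>q0; q2-c>q0

Remember how much of `ab` the current input suffix matches. State q0 means no match yet; q1 means the last symbol is `a`; q2 means the last 2 symbols are `ab`. Only q2 accepts. On a mismatch, fall back to the longest proper suffix that is still a prefix of `ab`.
A 3-state machine:
        a   b   c  
>  q0   q1  q0  q0 
   q1   q1  q2  q0 
 * q2   q1  q0  q0 
(> = start, * = accepting)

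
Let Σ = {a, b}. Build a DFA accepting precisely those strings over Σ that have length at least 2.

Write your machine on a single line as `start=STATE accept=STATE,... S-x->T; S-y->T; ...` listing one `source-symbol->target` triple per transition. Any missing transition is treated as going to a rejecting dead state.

start=S0; accept=S2,S3; S0-a->S1; S0-b->S1; S1-a->S2; S1-b->S2; S2-a->S3; S2-b->S3; S3-a->S3; S3-b->S3

We only need to distinguish lengths 0, 1, …, 2, and '>2'. Chain S0 → S1 → S2 → S3 on every symbol, with S3 looping. Accepting states: {S2, S3}.
4 states suffice.
        a   b  
>  S0   S1  S1 
   S1   S2  S2 
 * S2   S3  S3 
 * S3   S3  S3 
(> = start, * = accepting)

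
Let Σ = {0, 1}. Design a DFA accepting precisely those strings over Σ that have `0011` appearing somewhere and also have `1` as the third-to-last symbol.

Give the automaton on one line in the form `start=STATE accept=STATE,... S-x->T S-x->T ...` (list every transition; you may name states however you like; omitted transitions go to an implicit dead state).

Build one automaton per condition and run them in lockstep. The first has 5 states tracking whether and how much of `0011` has been seen; the second has 15 states tracking the last 3 symbols read. A product state is a pair (one from each), accepting exactly when both do. Equivalent product states are then merged.
          0    1  
>  q0     q1   q0 
   q1     q2   q0 
   q2     q2   q3 
   q3     q1   q4 
   q4     q5   q6 
 * q5     q7   q8 
 * q6     q5   q6 
 * q7     q9  q10 
 * q8    q11   q4 
   q9     q9  q10 
   q10   q11   q4 
   q11    q7   q8 
(> = start, * = accepting)

start=q0 accept=q5,q6,q7,q8 q0-0->q1 q0-1->q0 q1-0->q2 q1-1->q0 q2-0->q2 q2-1->q3 q3-0->q1 q3-1->q4 q4-0->q5 q4-1->q6 q5-0->q7 q5-1->q8 q6-0->q5 q6-1->q6 q7-0->q9 q7-1->q10 q8-0->q11 q8-1->q4 q9-0->q9 q9-1->q10 q10-0->q11 q10-1->q4 q11-0->q7 q11-1->q8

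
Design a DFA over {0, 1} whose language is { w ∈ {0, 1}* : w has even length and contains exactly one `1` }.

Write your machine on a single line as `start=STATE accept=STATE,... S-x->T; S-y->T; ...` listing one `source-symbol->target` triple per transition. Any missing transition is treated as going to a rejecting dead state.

Handle the two conditions separately and then intersect. One (2 states) tracks the input length modulo 2; the other (3 states) tracks the count of `1`s, saturating at 2. Each combined state is a pair, one component from each; accept when both components accept. Minimizing collapses redundant product states.
A 5-state machine:
        0   1  
>  s0   s1  s2 
   s1   s0  s3 
   s2   s3  s4 
 * s3   s2  s4 
   s4   s4  s4 
(> = start, * = accepting)

start=s0; accept=s3; s0-0->s1; s0-1->s2; s1-0->s0; s1-1->s3; s2-0->s3; s2-1->s4; s3-0->s2; s3-1->s4; s4-0->s4; s4-1->s4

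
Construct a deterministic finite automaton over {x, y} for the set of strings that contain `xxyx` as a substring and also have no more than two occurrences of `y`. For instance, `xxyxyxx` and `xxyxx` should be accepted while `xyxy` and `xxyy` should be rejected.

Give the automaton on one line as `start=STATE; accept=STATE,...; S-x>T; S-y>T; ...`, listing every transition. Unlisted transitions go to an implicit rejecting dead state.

Handle the two conditions separately and then intersect. One (5 states) tracks whether and how much of `xxyx` has been seen; the other (4 states) tracks the count of `y`s, saturating at 3. Each combined state is a pair, one component from each; accept when both components accept.
          x    y  
>  q0     q1   q2 
   q1     q3   q2 
   q2     q4   q5 
   q3     q3   q6 
   q4     q7   q5 
   q5     q8   q9 
   q6    q10   q5 
   q7     q7  q11 
   q8    q12   q9 
   q9    q13   q9 
 * q10   q10  q14 
   q11   q14   q9 
   q12   q12  q15 
   q13   q16   q9 
 * q14   q14  q17 
   q15   q17   q9 
   q16   q16  q15 
   q17   q17  q17 
(> = start, * = accepting)

start=q0; accept=q10,q14; q0-x>q1; q0-y>q2; q1-x>q3; q1-y>q2; q2-x>q4; q2-y>q5; q3-x>q3; q3-y>q6; q4-x>q7; q4-y>q5; q5-x>q8; q5-y>q9; q6-x>q10; q6-y>q5; q7-x>q7; q7-y>q11; q8-x>q12; q8-y>q9; q9-x>q13; q9-y>q9; q10-x>q10; q10-y>q14; q11-x>q14; q11-y>q9; q12-x>q12; q12-y>q15; q13-x>q16; q13-y>q9; q14-x>q14; q14-y>q17; q15-x>q17; q15-y>q9; q16-x>q16; q16-y>q15; q17-x>q17; q17-y>q17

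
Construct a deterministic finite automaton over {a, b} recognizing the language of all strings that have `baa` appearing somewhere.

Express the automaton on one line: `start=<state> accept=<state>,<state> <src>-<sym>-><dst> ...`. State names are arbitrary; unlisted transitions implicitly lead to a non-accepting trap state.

start=s0 accept=s3 s0-a->s0 s0-b->s1 s1-a->s2 s1-b->s1 s2-a->s3 s2-b->s1 s3-a->s3 s3-b->s3

States s0..s2 record the length of the longest prefix of `baa` that matches the current input suffix. Reaching s3 means `baa` has been seen, and we stay there forever. Accept from s3.
With 4 states:
        a   b  
>  s0   s0  s1 
   s1   s2  s1 
   s2   s3  s1 
 * s3   s3  s3 
(> = start, * = accepting)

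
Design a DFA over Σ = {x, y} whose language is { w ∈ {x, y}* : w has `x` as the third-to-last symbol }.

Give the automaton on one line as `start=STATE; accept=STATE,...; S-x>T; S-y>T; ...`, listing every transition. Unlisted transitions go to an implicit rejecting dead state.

start=s0; accept=s7,s8,s9,s10; s0-x>s1; s0-y>s2; s1-x>s3; s1-y>s4; s2-x>s5; s2-y>s6; s3-x>s7; s3-y>s8; s4-x>s9; s4-y>s10; s5-x>s11; s5-y>s12; s6-x>s13; s6-y>s14; s7-x>s7; s7-y>s8; s8-x>s9; s8-y>s10; s9-x>s11; s9-y>s12; s10-x>s13; s10-y>s14; s11-x>s7; s11-y>s8; s12-x>s9; s12-y>s10; s13-x>s11; s13-y>s12; s14-x>s13; s14-y>s14

A DFA must remember the last 3 symbols (since which symbol is third-to-last isn't known until the input ends). Use one state per possible window of the last ≤3 symbols; accept from those whose window starts with `x`.
          x    y  
>  s0     s1   s2 
   s1     s3   s4 
   s2     s5   s6 
   s3     s7   s8 
   s4     s9  s10 
   s5    s11  s12 
   s6    s13  s14 
 * s7     s7   s8 
 * s8     s9  s10 
 * s9    s11  s12 
 * s10   s13  s14 
   s11    s7   s8 
   s12    s9  s10 
   s13   s11  s12 
   s14   s13  s14 
(> = start, * = accepting)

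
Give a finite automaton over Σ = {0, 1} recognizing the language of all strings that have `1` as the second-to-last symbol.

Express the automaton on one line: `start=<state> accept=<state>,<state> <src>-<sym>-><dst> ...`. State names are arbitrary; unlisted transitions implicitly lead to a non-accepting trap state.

start=S0 accept=S5,S6 S0-0->S1 S0-1->S2 S1-0->S3 S1-1->S4 S2-0->S5 S2-1->S6 S3-0->S3 S3-1->S4 S4-0->S5 S4-1->S6 S5-0->S3 S5-1->S4 S6-0->S5 S6-1->S6

Because acceptance depends on a position counted from the end, the machine has to buffer the most recent 2 symbols. Make each state the string of the last up-to-2 symbols read; on input `x` shift the window left and append `x`. Accept when the buffered window has length 2 and begins with `1`.
A 7-state machine:
        0   1  
>  S0   S1  S2 
   S1   S3  S4 
   S2   S5  S6 
   S3   S3  S4 
   S4   S5  S6 
 * S5   S3  S4 
 * S6   S5  S6 
(> = start, * = accepting)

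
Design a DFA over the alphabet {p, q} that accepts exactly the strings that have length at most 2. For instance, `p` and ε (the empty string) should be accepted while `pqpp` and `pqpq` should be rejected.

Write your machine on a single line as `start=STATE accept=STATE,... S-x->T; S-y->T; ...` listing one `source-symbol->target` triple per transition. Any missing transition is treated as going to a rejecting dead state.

start=s0; accept=s0,s1,s2; s0-p->s1; s0-q->s1; s1-p->s2; s1-q->s2; s2-p->s3; s2-q->s3; s3-p->s3; s3-q->s3

We only need to distinguish lengths 0, 1, …, 2, and '>2'. Chain s0 → s1 → s2 → s3 on every symbol, with s3 looping. Accepting states: {s0, s1, s2}.
With 4 states:
        p   q  
>* s0   s1  s1 
 * s1   s2  s2 
 * s2   s3  s3 
   s3   s3  s3 
(> = start, * = accepting)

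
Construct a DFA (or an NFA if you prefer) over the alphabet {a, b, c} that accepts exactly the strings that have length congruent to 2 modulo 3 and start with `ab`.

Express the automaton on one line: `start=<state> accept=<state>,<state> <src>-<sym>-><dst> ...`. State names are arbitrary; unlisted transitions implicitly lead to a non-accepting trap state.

start=S0 accept=S4 S0-a->S1 S0-b->S2 S0-c->S2 S1-a->S3 S1-b->S4 S1-c->S3 S2-a->S3 S2-b->S3 S2-c->S3 S3-a->S5 S3-b->S5 S3-c->S5 S4-a->S6 S4-b->S6 S4-c->S6 S5-a->S2 S5-b->S2 S5-c->S2 S6-a->S7 S6-b->S7 S6-c->S7 S7-a->S4 S7-b->S4 S7-c->S4

Run two small machines in parallel and take their product. The first has 3 states tracking the input length modulo 3; the second has 4 states tracking whether the input so far still matches the prefix `ab`. A product state is a pair (one from each), accepting exactly when both do.
An 8-state machine:
        a   b   c  
>  S0   S1  S2  S2 
   S1   S3  S4  S3 
   S2   S3  S3  S3 
   S3   S5  S5  S5 
 * S4   S6  S6  S6 
   S5   S2  S2  S2 
   S6   S7  S7  S7 
   S7   S4  S4  S4 
(> = start, * = accepting)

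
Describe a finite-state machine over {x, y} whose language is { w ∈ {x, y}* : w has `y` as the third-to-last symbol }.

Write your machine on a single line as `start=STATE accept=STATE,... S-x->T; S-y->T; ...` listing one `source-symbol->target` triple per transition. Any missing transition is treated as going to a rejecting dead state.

A DFA must remember the last 3 symbols (since which symbol is third-to-last isn't known until the input ends). Use one state per possible window of the last ≤3 symbols; accept from those whose window starts with `y`.
15 states suffice.
          x    y  
>  s0     s1   s2 
   s1     s3   s4 
   s2     s5   s6 
   s3     s7   s8 
   s4     s9  s10 
   s5    s11  s12 
   s6    s13  s14 
   s7     s7   s8 
   s8     s9  s10 
   s9    s11  s12 
   s10   s13  s14 
 * s11    s7   s8 
 * s12    s9  s10 
 * s13   s11  s12 
 * s14   s13  s14 
(> = start, * = accepting)

start=s0; accept=s11,s12,s13,s14; s0-x->s1; s0-y->s2; s1-x->s3; s1-y->s4; s2-x->s5; s2-y->s6; s3-x->s7; s3-y->s8; s4-x->s9; s4-y->s10; s5-x->s11; s5-y->s12; s6-x->s13; s6-y->s14; s7-x->s7; s7-y->s8; s8-x->s9; s8-y->s10; s9-x->s11; s9-y->s12; s10-x->s13; s10-y->s14; s11-x->s7; s11-y->s8; s12-x->s9; s12-y->s10; s13-x->s11; s13-y->s12; s14-x->s13; s14-y->s14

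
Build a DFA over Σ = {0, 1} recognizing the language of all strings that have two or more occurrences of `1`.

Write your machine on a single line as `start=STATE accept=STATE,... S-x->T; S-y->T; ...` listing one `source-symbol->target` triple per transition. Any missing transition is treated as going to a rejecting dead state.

start=q0; accept=q2,q3; q0-0->q0; q0-1->q1; q1-0->q1; q1-1->q2; q2-0->q2; q2-1->q3; q3-0->q3; q3-1->q3

Count `1`s, saturating at 3: states q0 through q2 mean 0 through 2 `1`s seen; q3 means more than 2. Each `1` increments (capped at q3); other symbols loop. Accept from {q2, q3}.
        0   1  
>  q0   q0  q1 
   q1   q1  q2 
 * q2   q2  q3 
 * q3   q3  q3 
(> = start, * = accepting)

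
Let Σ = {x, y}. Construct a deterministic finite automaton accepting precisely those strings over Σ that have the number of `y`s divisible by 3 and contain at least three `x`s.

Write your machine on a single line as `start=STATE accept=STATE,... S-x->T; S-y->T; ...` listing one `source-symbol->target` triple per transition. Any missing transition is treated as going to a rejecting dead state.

start=A; accept=G; A-x->B; A-y->C; B-x->D; B-y->E; C-x->E; C-y->F; D-x->G; D-y->H; E-x->H; E-y->I; F-x->I; F-y->A; G-x->G; G-y->J; H-x->J; H-y->K; I-x->K; I-y->B; J-x->J; J-y->L; K-x->L; K-y->D; L-x->L; L-y->G

Build one automaton per condition and run them in lockstep. The first has 3 states tracking the count of `y`s modulo 3; the second has 5 states tracking the count of `x`s, saturating at 4. A product state is a pair (one from each), accepting exactly when both do. After merging equivalent states the machine shrinks.
With 12 states:
       x  y 
>  A   B  C 
   B   D  E 
   C   E  F 
   D   G  H 
   E   H  I 
   F   I  A 
 * G   G  J 
   H   J  K 
   I   K  B 
   J   J  L 
   K   L  D 
   L   L  G 
(> = start, * = accepting)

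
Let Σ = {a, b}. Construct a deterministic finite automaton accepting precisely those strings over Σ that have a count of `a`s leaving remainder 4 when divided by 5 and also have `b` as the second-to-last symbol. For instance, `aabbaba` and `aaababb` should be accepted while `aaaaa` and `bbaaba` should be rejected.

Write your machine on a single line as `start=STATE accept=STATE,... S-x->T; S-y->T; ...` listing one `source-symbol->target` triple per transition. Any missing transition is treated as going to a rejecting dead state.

start=q0; accept=q17,q22; q0-a->q1; q0-b->q2; q1-a->q3; q1-b->q4; q2-a->q5; q2-b->q6; q3-a->q7; q3-b->q8; q4-a->q9; q4-b->q10; q5-a->q3; q5-b->q4; q6-a->q5; q6-b->q6; q7-a->q11; q7-b->q12; q8-a->q13; q8-b->q14; q9-a->q7; q9-b->q8; q10-a->q9; q10-b->q10; q11-a->q15; q11-b->q16; q12-a->q17; q12-b->q18; q13-a->q11; q13-b->q12; q14-a->q13; q14-b->q14; q15-a->q19; q15-b->q20; q16-a->q21; q16-b->q22; q17-a->q15; q17-b->q16; q18-a->q17; q18-b->q18; q19-a->q3; q19-b->q4; q20-a->q5; q20-b->q6; q21-a->q19; q21-b->q20; q22-a->q21; q22-b->q22

Build one automaton per condition and run them in lockstep. The first has 5 states tracking the count of `a`s modulo 5; the second has 7 states tracking the last 2 symbols read. A product state is a pair (one from each), accepting exactly when both do.
23 states suffice.
          a    b  
>  q0     q1   q2 
   q1     q3   q4 
   q2     q5   q6 
   q3     q7   q8 
   q4     q9  q10 
   q5     q3   q4 
   q6     q5   q6 
   q7    q11  q12 
   q8    q13  q14 
   q9     q7   q8 
   q10    q9  q10 
   q11   q15  q16 
   q12   q17  q18 
   q13   q11  q12 
   q14   q13  q14 
   q15   q19  q20 
   q16   q21  q22 
 * q17   q15  q16 
   q18   q17  q18 
   q19    q3   q4 
   q20    q5   q6 
   q21   q19  q20 
 * q22   q21  q22 
(> = start, * = accepting)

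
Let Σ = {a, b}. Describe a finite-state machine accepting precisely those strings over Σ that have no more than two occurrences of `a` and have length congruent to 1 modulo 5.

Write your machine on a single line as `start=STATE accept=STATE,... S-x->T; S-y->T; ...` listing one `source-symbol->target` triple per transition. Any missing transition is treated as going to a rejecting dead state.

start=q0; accept=q1,q2,q15; q0-a->q1; q0-b->q2; q1-a->q3; q1-b->q4; q2-a->q4; q2-b->q5; q3-a->q6; q3-b->q7; q4-a->q7; q4-b->q8; q5-a->q8; q5-b->q9; q6-a->q6; q6-b->q6; q7-a->q6; q7-b->q10; q8-a->q10; q8-b->q11; q9-a->q11; q9-b->q12; q10-a->q6; q10-b->q13; q11-a->q13; q11-b->q14; q12-a->q14; q12-b->q0; q13-a->q6; q13-b->q15; q14-a->q15; q14-b->q1; q15-a->q6; q15-b->q3

Run two small machines in parallel and take their product. One (4 states) tracks the count of `a`s, saturating at 3; the other (5 states) tracks the input length modulo 5. Each combined state is a pair, one component from each; accept when both components accept. After merging equivalent states the machine shrinks.
A 16-state machine:
          a    b  
>  q0     q1   q2 
 * q1     q3   q4 
 * q2     q4   q5 
   q3     q6   q7 
   q4     q7   q8 
   q5     q8   q9 
   q6     q6   q6 
   q7     q6  q10 
   q8    q10  q11 
   q9    q11  q12 
   q10    q6  q13 
   q11   q13  q14 
   q12   q14   q0 
   q13    q6  q15 
   q14   q15   q1 
 * q15    q6   q3 
(> = start, * = accepting)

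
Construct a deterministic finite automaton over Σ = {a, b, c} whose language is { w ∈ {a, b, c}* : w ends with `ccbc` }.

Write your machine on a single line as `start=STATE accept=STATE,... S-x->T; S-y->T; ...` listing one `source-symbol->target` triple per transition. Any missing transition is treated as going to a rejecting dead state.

start=S0; accept=S4; S0-a->S0; S0-b->S0; S0-c->S1; S1-a->S0; S1-b->S0; S1-c->S2; S2-a->S0; S2-b->S3; S2-c->S2; S3-a->S0; S3-b->S0; S3-c->S4; S4-a->S0; S4-b->S0; S4-c->S2

Let each state record the length of the longest suffix of the input read so far that is also a prefix of `ccbc`. S1 means the last symbol is `c`; S2 means the last 2 symbols are `cc`; S3 means the last 3 symbols are `ccb`; S4 means the last 4 symbols are `ccbc`. Accept only at S4, where the string currently ends in `ccbc`.
        a   b   c  
>  S0   S0  S0  S1 
   S1   S0  S0  S2 
   S2   S0  S3  S2 
   S3   S0  S0  S4 
 * S4   S0  S0  S2 
(> = start, * = accepting)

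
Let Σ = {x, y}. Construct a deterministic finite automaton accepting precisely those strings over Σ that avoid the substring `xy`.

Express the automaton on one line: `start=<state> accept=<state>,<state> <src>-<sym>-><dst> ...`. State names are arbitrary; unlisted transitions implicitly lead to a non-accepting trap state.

Track partial matches of the forbidden pattern `xy`. State C is a dead state reached once `xy` has occurred; every other state accepts. A means no part of `xy` is currently matched.
With 3 states:
       x  y 
>* A   B  A 
 * B   B  C 
   C   C  C 
(> = start, * = accepting)

start=A accept=A,B A-x->B A-y->A B-x->B B-y->C C-x->C C-y->C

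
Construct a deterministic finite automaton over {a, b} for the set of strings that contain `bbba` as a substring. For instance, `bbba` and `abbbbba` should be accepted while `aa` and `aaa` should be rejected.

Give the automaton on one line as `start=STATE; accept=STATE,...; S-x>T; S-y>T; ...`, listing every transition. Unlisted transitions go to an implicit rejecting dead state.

start=s0; accept=s4; s0-a>s0; s0-b>s1; s1-a>s0; s1-b>s2; s2-a>s0; s2-b>s3; s3-a>s4; s3-b>s3; s4-a>s4; s4-b>s4

States s0..s3 record the length of the longest prefix of `bbba` that matches the current input suffix. Reaching s4 means `bbba` has been seen, and we stay there forever. Accept from s4.
        a   b  
>  s0   s0  s1 
   s1   s0  s2 
   s2   s0  s3 
   s3   s4  s3 
 * s4   s4  s4 
(> = start, * = accepting)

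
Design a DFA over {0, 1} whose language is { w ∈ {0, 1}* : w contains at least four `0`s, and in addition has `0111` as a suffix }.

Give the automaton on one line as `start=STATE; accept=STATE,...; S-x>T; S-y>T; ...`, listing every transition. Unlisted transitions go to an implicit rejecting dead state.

Handle the two conditions separately and then intersect. One (6 states) tracks the count of `0`s, saturating at 5; the other (5 states) tracks how much of the suffix `0111` has currently been matched. Each combined state is a pair, one component from each; accept when both components accept. After merging equivalent states the machine shrinks.
8 states suffice.
       0  1 
>  A   B  A 
   B   C  B 
   C   D  C 
   D   E  D 
   E   E  F 
   F   E  G 
   G   E  H 
 * H   E  D 
(> = start, * = accepting)

start=A; accept=H; A-0>B; A-1>A; B-0>C; B-1>B; C-0>D; C-1>C; D-0>E; D-1>D; E-0>E; E-1>F; F-0>E; F-1>G; G-0>E; G-1>H; H-0>E; H-1>D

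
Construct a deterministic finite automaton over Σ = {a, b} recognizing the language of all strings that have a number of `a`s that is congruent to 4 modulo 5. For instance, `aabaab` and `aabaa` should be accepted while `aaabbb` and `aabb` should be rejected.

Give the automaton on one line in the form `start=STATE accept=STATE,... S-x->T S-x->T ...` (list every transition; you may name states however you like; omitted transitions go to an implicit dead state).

start=q0 accept=q4 q0-a->q1 q0-b->q0 q1-a->q2 q1-b->q1 q2-a->q3 q2-b->q2 q3-a->q4 q3-b->q3 q4-a->q0 q4-b->q4

The only thing that matters is how many `a`s have appeared, reduced mod 5. Use one state per residue: q0 for 0, …, q4 for 4. Reading `a` moves to the next residue; anything else stays put. q4 is accepting.
With 5 states:
        a   b  
>  q0   q1  q0 
   q1   q2  q1 
   q2   q3  q2 
   q3   q4  q3 
 * q4   q0  q4 
(> = start, * = accepting)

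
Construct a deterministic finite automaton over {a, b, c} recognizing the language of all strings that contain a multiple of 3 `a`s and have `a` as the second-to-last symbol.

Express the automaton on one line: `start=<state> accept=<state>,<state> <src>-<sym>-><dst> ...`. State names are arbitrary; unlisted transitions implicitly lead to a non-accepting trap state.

Handle the two conditions separately and then intersect. The first has 3 states tracking the count of `a`s modulo 3; the second has 13 states tracking the last 2 symbols read. A product state is a pair (one from each), accepting exactly when both do. After merging equivalent states the machine shrinks.
        a   b   c  
>  q0   q1  q0  q0 
   q1   q2  q1  q1 
   q2   q3  q4  q4 
 * q3   q1  q5  q5 
   q4   q6  q4  q4 
 * q5   q1  q0  q0 
   q6   q1  q5  q5 
(> = start, * = accepting)

start=q0 accept=q3,q5 q0-a->q1 q0-b->q0 q0-c->q0 q1-a->q2 q1-b->q1 q1-c->q1 q2-a->q3 q2-b->q4 q2-c->q4 q3-a->q1 q3-b->q5 q3-c->q5 q4-a->q6 q4-b->q4 q4-c->q4 q5-a->q1 q5-b->q0 q5-c->q0 q6-a->q1 q6-b->q5 q6-c->q5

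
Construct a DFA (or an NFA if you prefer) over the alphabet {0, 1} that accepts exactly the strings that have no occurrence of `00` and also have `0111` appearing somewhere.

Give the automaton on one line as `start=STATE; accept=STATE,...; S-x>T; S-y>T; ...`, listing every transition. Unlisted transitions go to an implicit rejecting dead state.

Handle the two conditions separately and then intersect. The first has 3 states tracking partial matches of the forbidden pattern `00`; the second has 5 states tracking whether and how much of `0111` has been seen. A product state is a pair (one from each), accepting exactly when both do. Minimizing collapses redundant product states.
With 7 states:
        0   1  
>  q0   q1  q0 
   q1   q2  q3 
   q2   q2  q2 
   q3   q1  q4 
   q4   q1  q5 
 * q5   q6  q5 
 * q6   q2  q5 
(> = start, * = accepting)

start=q0; accept=q5,q6; q0-0>q1; q0-1>q0; q1-0>q2; q1-1>q3; q2-0>q2; q2-1>q2; q3-0>q1; q3-1>q4; q4-0>q1; q4-1>q5; q5-0>q6; q5-1>q5; q6-0>q2; q6-1>q5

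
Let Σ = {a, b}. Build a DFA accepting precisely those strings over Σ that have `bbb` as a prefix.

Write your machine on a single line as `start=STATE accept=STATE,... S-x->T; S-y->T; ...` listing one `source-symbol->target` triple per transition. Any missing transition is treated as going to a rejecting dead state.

start=q0; accept=q3; q0-a->q4; q0-b->q1; q1-a->q4; q1-b->q2; q2-a->q4; q2-b->q3; q3-a->q3; q3-b->q3; q4-a->q4; q4-b->q4

Walk along `bbb` while the input agrees: from q0 take `b` to q1, and so on. Any deviation drops to the rejecting sink q4. Once q3 is reached the prefix is confirmed and every continuation is accepted.
With 5 states:
        a   b  
>  q0   q4  q1 
   q1   q4  q2 
   q2   q4  q3 
 * q3   q3  q3 
   q4   q4  q4 
(> = start, * = accepting)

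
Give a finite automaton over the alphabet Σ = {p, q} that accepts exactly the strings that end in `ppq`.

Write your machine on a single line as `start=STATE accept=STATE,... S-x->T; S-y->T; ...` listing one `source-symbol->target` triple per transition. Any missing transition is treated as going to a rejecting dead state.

Remember how much of `ppq` the current input suffix matches. State s0 means no match yet; s1 means the last symbol is `p`; s2 means the last 2 symbols are `pp`; s3 means the last 3 symbols are `ppq`. Only s3 accepts. On a mismatch, fall back to the longest proper suffix that is still a prefix of `ppq`.
4 states suffice.
        p   q  
>  s0   s1  s0 
   s1   s2  s0 
   s2   s2  s3 
 * s3   s1  s0 
(> = start, * = accepting)

start=s0; accept=s3; s0-p->s1; s0-q->s0; s1-p->s2; s1-q->s0; s2-p->s2; s2-q->s3; s3-p->s1; s3-q->s0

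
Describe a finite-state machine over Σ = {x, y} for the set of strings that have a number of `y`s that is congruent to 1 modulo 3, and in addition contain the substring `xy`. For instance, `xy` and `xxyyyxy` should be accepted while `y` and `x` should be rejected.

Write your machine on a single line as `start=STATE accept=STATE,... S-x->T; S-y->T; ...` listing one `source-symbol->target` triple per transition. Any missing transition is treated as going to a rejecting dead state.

start=S0; accept=S3; S0-x->S1; S0-y->S2; S1-x->S1; S1-y->S3; S2-x->S4; S2-y->S5; S3-x->S3; S3-y->S6; S4-x->S4; S4-y->S6; S5-x->S7; S5-y->S0; S6-x->S6; S6-y->S8; S7-x->S7; S7-y->S8; S8-x->S8; S8-y->S3

Build one automaton per condition and run them in lockstep. The first has 3 states tracking the count of `y`s modulo 3; the second has 3 states tracking whether and how much of `xy` has been seen. A product state is a pair (one from each), accepting exactly when both do.
A 9-state machine:
        x   y  
>  S0   S1  S2 
   S1   S1  S3 
   S2   S4  S5 
 * S3   S3  S6 
   S4   S4  S6 
   S5   S7  S0 
   S6   S6  S8 
   S7   S7  S8 
   S8   S8  S3 
(> = start, * = accepting)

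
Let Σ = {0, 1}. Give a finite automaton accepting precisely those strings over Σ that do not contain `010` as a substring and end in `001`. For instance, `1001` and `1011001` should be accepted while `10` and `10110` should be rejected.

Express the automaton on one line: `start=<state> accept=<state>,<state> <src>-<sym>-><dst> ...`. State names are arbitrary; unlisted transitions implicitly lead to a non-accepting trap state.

Handle the two conditions separately and then intersect. The first has 4 states tracking partial matches of the forbidden pattern `010`; the second has 4 states tracking how much of the suffix `001` has currently been matched. A product state is a pair (one from each), accepting exactly when both do.
        0   1  
>  S0   S1  S0 
   S1   S2  S3 
   S2   S2  S4 
   S3   S5  S0 
 * S4   S5  S0 
   S5   S6  S7 
   S6   S6  S8 
   S7   S5  S7 
   S8   S5  S7 
(> = start, * = accepting)

start=S0 accept=S4 S0-0->S1 S0-1->S0 S1-0->S2 S1-1->S3 S2-0->S2 S2-1->S4 S3-0->S5 S3-1->S0 S4-0->S5 S4-1->S0 S5-0->S6 S5-1->S7 S6-0->S6 S6-1->S8 S7-0->S5 S7-1->S7 S8-0->S5 S8-1->S7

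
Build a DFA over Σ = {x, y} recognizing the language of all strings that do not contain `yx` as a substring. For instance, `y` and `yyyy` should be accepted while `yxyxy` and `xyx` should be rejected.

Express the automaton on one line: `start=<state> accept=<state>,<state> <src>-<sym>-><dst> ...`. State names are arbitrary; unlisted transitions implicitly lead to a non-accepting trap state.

This is the complement of 'contains `yx`'. Use the same substring-matching states — s0 through s2 holding how much of `yx` has just been matched — but flip the accepting set: everything except the trap s2 accepts.
        x   y  
>* s0   s0  s1 
 * s1   s2  s1 
   s2   s2  s2 
(> = start, * = accepting)

start=s0 accept=s0,s1 s0-x->s0 s0-y->s1 s1-x->s2 s1-y->s1 s2-x->s2 s2-y->s2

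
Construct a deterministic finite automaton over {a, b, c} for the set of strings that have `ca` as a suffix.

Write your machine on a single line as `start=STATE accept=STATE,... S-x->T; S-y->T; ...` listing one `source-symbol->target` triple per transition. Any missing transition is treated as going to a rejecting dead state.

start=s0; accept=s2; s0-a->s0; s0-b->s0; s0-c->s1; s1-a->s2; s1-b->s0; s1-c->s1; s2-a->s0; s2-b->s0; s2-c->s1

Remember how much of `ca` the current input suffix matches. State s0 means no match yet; s1 means the last symbol is `c`; s2 means the last 2 symbols are `ca`. Only s2 accepts. On a mismatch, fall back to the longest proper suffix that is still a prefix of `ca`.
3 states suffice.
        a   b   c  
>  s0   s0  s0  s1 
   s1   s2  s0  s1 
 * s2   s0  s0  s1 
(> = start, * = accepting)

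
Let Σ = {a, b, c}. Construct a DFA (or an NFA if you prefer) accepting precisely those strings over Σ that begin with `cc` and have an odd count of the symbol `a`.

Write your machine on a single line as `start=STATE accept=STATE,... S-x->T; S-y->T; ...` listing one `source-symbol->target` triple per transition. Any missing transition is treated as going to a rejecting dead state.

start=q0; accept=q4; q0-a->q1; q0-b->q1; q0-c->q2; q1-a->q1; q1-b->q1; q1-c->q1; q2-a->q1; q2-b->q1; q2-c->q3; q3-a->q4; q3-b->q3; q3-c->q3; q4-a->q3; q4-b->q4; q4-c->q4

Handle the two conditions separately and then intersect. The first has 4 states tracking whether the input so far still matches the prefix `cc`; the second has 2 states tracking the count of `a`s modulo 2. A product state is a pair (one from each), accepting exactly when both do. After merging equivalent states the machine shrinks.
        a   b   c  
>  q0   q1  q1  q2 
   q1   q1  q1  q1 
   q2   q1  q1  q3 
   q3   q4  q3  q3 
 * q4   q3  q4  q4 
(> = start, * = accepting)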